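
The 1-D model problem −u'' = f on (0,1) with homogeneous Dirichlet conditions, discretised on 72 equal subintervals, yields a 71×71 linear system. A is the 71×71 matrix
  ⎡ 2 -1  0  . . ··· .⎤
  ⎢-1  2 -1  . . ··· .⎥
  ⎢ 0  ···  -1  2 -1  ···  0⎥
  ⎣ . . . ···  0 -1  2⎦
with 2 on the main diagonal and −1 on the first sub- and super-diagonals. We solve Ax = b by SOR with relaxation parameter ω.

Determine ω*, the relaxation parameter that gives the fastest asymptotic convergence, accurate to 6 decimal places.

ω* = 1.916407

spectrum of D⁻¹(L+U) = {cos(kπ/72) : 1≤k≤71}; ρ_J = cos(π/72) = 0.999048.
1 − cos²(π/72) = sin²(π/72) ⇒ √(1−ρ_J²) = sin(π/72) = 0.0436194.
ω* = 2/(1+0.0436194) = 1.916407
ρ(B_{ω*}) = ω*−1 = 0.916407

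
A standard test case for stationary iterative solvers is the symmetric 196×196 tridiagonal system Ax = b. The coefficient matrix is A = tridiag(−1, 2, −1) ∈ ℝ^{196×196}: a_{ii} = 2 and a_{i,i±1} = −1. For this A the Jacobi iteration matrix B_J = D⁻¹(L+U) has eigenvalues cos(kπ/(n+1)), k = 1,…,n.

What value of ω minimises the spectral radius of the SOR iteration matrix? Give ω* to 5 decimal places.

ω* = 1.96861

½·tridiag(1,0,1) at n=196: λ_k = cos(kπ/197); max |λ| at k=1 ⇒ ρ_J = cos(π/197) ≈ 0.99987.
1 − cos²(π/197) = sin²(π/197) ⇒ √(1−ρ_J²) = sin(π/197) = 0.015946.
Young: ω* = 2/(1+√(1−ρ_J²)) = 2/(1+0.015946) = 2/1.015946 = 1.96861.
[ρ_SOR] ω* − 1 = 0.96861.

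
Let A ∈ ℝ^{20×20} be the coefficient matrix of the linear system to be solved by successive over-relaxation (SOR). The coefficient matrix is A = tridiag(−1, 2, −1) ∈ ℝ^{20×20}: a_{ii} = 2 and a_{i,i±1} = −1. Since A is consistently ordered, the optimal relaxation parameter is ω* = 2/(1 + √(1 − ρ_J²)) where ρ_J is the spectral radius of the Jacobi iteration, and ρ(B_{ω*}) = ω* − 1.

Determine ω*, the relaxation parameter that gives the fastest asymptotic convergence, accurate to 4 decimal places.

ρ_J = max_k |cos(kπ/21)| = cos(π/21) = 0.9888
√(1−ρ_J²) simplifies to sin(π/21) = 0.14904.
ω* = 2/(1+0.14904) = 1.7406
Hence ρ(B_{ω*}) = 1.7406 − 1 = 0.7406.

ω* = 1.7406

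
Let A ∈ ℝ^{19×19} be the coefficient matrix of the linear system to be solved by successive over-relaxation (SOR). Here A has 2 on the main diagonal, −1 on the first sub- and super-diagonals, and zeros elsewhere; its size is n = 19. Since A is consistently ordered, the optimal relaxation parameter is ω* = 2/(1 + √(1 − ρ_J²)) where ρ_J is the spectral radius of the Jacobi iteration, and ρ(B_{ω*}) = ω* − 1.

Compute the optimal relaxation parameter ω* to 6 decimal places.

ω* = 1.729454

spectrum of D⁻¹(L+U) = {cos(kπ/20) : 1≤k≤19}; ρ_J = cos(π/20) = 0.987688.
√(1 − cos²(π/20)) = sin(π/20) ≈ 0.1564345.
[ω*] 2 ÷ (1 + 0.1564345) = 2 ÷ 1.1564345 = 1.729454.
ρ_SOR = ω* − 1 = 1.729454 − 1 = 0.729454.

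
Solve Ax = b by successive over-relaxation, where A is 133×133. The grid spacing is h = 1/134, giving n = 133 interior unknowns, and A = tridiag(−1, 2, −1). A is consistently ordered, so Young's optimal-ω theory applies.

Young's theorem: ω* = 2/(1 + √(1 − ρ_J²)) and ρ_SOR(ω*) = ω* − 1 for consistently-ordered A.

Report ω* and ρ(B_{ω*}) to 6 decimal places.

B_J for the 133×133 system has eigenvalues cos(kπ/134); ρ_J = cos(π/134) = 0.999725.
√(1 − cos²(π/134)) = sin(π/134) ≈ 0.0234426.
So ω* = 2/1.0234426 = 1.954189 (Young).
ρ_SOR = ω* − 1 = 1.954189 − 1 = 0.954189.

ω* = 1.954189, ρ_SOR = 0.954189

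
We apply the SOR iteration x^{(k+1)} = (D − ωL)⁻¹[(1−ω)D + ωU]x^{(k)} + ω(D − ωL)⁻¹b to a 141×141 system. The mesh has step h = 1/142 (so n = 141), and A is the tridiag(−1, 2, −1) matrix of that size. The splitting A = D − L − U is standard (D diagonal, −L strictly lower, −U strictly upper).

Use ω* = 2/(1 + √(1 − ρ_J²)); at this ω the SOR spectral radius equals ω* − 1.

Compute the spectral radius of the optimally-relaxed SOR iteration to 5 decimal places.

n=141: λ(B_J) = 1 − λ(A)/2 = cos(kπ/142); k=1 gives ρ_J = 0.99976.
√(1−ρ_J²) simplifies to sin(π/142) = 0.022122.
So ω* = 2/1.022122 = 1.95671 (Young).
ρ(B_{ω*}) = ω*−1 = 0.95671

ρ_SOR = 0.95671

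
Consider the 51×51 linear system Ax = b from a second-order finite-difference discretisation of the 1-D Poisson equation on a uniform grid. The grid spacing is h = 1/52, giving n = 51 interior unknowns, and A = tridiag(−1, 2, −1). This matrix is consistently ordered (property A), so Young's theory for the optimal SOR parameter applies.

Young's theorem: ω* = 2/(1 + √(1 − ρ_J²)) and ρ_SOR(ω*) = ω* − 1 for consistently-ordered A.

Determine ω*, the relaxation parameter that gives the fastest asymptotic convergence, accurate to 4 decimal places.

ω* = 1.8861

ρ_J = max_k |cos(kπ/52)| = cos(π/52) = 0.9982
√(1 − cos²(π/52)) = sin(π/52) ≈ 0.06038.
ω* = 2/(1+0.06038) = 1.8861
[ρ_SOR] ω* − 1 = 0.8861.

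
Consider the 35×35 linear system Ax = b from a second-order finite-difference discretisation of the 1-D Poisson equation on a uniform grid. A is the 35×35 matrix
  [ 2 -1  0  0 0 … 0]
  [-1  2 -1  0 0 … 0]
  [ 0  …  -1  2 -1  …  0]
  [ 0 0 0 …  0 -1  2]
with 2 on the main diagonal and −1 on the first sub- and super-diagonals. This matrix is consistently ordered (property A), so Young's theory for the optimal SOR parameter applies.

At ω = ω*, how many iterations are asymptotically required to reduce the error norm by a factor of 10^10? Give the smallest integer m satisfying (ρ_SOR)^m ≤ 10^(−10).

m = 132

spectrum of D⁻¹(L+U) = {cos(kπ/36) : 1≤k≤35}; ρ_J = cos(π/36) = 0.9961947.
root = sin(π/36) = 0.0871557  (since 1−cos² = sin²).
ω* = 2/(1 + 0.0871557) = 2/1.0871557 = 1.8396629.
ρ_SOR = ω* − 1 ≈ 0.8396629.
ρ_SOR^m ≤ 10^(−10) ⇔ m ≥ 10·ln10/(−ln 0.8396629) = 23.0259/0.174755 = 131.761; m = ⌈131.761⌉ = 132.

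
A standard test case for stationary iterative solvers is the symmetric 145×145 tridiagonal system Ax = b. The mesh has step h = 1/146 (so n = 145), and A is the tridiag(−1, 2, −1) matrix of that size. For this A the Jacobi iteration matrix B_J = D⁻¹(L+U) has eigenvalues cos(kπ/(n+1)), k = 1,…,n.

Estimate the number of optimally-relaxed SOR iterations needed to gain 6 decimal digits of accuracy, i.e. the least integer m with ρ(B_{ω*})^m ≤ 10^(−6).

[ρ_J] n=145: ρ(B_J) = cos(π/(n+1)) = cos(π/146) = 0.9997685.
√(1−ρ_J²) simplifies to sin(π/146) = 0.0215161.
Young: ω* = 2/(1+√(1−ρ_J²)) = 2/(1+0.0215161) = 2/1.0215161 = 1.9578742.
ρ(B_{ω*}) = ω*−1 = 0.9578742
m ≥ 6·ln10 / (−ln 0.9578742) = 321.001; smallest integer m = 322.

m = 322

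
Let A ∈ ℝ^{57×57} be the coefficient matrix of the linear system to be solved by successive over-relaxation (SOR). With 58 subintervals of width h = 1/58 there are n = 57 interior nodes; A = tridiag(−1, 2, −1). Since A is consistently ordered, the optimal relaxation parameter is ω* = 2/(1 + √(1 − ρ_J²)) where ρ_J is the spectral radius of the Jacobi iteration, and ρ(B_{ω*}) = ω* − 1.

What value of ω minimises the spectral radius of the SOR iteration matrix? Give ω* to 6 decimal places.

ω* = 1.897283

[ρ_J] n=57: ρ(B_J) = cos(π/(n+1)) = cos(π/58) = 0.998533.
√(1−ρ_J²) = |sin(π/58)| = 0.0541389
Then 2/(1+√(1−ρ_J²)) = 2/(1+0.0541389); ω* = 2/1.0541389 = 1.897283.
ρ_SOR = ω* − 1 = 1.897283 − 1 = 0.897283.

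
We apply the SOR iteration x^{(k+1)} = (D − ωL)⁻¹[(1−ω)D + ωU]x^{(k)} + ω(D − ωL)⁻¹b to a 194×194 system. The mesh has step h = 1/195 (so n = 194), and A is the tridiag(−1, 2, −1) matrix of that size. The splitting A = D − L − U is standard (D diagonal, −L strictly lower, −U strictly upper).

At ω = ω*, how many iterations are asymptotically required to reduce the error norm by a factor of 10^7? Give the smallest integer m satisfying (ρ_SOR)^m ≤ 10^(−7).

m = 501

n=194: λ(B_J) = 1 − λ(A)/2 = cos(kπ/195); k=1 gives ρ_J = 0.9998702.
1 − cos²(π/195) = sin²(π/195) ⇒ √(1−ρ_J²) = sin(π/195) = 0.0161100.
Then 2/(1+√(1−ρ_J²)) = 2/(1+0.0161100); ω* = 2/1.0161100 = 1.9682908.
ρ(B_{ω*}) = ω*−1 = 0.9682908
Need (0.9682908)^m ≤ 10^(−7): m ≥ 7·ln10/|ln 0.9682908| = 16.1181/0.0322228 = 500.208 ⇒ m = 501.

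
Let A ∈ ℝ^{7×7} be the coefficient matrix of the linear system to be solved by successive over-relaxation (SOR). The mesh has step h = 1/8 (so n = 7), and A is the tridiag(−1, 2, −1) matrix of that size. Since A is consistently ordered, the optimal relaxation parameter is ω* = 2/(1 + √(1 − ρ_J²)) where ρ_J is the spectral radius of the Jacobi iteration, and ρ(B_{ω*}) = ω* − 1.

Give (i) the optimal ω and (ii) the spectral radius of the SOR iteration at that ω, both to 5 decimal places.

½·tridiag(1,0,1) at n=7: λ_k = cos(kπ/8); max |λ| at k=1 ⇒ ρ_J = cos(π/8) ≈ 0.92388.
√(1−ρ_J²) simplifies to sin(π/8) = 0.382683.
ω* = 2/(1 + 0.382683) = 2/1.382683 = 1.44646.
At ω = 1.44646 every |λ(B_ω)| = ω−1, so ρ_SOR = 0.44646.

ω* = 1.44646, ρ_SOR = 0.44646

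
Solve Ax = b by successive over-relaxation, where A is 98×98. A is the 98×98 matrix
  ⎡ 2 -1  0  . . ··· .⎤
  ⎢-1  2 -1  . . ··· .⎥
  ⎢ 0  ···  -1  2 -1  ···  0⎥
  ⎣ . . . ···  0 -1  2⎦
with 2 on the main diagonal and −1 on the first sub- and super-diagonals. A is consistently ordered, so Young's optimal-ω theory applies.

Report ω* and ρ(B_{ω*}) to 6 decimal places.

spectrum of D⁻¹(L+U) = {cos(kπ/99) : 1≤k≤98}; ρ_J = cos(π/99) = 0.999497.
√(1 − cos²(π/99)) = sin(π/99) ≈ 0.0317279.
ω* = 2/(1 + 0.0317279) = 2/1.0317279 = 1.938496.
ρ(B_{ω*}) = ω*−1 = 0.938496

ω* = 1.938496, ρ_SOR = 0.938496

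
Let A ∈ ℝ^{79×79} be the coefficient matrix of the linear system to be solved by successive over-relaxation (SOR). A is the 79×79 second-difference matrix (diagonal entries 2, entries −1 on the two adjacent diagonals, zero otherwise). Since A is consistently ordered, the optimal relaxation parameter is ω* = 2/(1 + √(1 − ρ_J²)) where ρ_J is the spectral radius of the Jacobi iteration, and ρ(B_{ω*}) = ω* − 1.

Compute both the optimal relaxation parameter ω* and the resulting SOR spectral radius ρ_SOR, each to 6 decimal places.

ρ_J = max_k |cos(kπ/80)| = cos(π/80) = 0.999229
root = sin(π/80) = 0.0392598  (since 1−cos² = sin²).
ω* = 2 / (1 + 0.0392598) = 2 / 1.0392598 ≈ 1.924447.
At ω = 1.924447 every |λ(B_ω)| = ω−1, so ρ_SOR = 0.924447.

ω* = 1.924447, ρ_SOR = 0.924447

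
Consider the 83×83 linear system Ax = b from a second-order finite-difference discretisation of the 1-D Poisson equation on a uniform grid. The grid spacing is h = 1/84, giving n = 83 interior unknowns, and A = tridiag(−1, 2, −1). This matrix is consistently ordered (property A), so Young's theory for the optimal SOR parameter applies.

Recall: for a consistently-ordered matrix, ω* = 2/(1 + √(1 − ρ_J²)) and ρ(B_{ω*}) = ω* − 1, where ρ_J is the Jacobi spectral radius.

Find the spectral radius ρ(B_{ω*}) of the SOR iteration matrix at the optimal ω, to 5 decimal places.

B_J for the 83×83 system has eigenvalues cos(kπ/84); ρ_J = cos(π/84) = 0.99930.
root = sin(π/84) = 0.037391  (since 1−cos² = sin²).
ω* = 2/(1+0.037391) = 1.92791
ρ_SOR = ω* − 1 ≈ 0.92791.

ρ_SOR = 0.92791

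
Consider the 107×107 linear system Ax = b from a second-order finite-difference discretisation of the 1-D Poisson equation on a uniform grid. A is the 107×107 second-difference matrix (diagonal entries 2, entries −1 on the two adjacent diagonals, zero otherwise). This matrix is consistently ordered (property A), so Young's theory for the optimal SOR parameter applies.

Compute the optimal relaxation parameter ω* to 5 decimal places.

ω* = 1.94347

n=107: λ(B_J) = 1 − λ(A)/2 = cos(kπ/108); k=1 gives ρ_J = 0.99958.
√(1 − cos²(π/108)) = sin(π/108) ≈ 0.029085.
Young: ω* = 2/(1+√(1−ρ_J²)) = 2/(1+0.029085) = 2/1.029085 = 1.94347.
ρ(B_{ω*}) = ω*−1 = 0.94347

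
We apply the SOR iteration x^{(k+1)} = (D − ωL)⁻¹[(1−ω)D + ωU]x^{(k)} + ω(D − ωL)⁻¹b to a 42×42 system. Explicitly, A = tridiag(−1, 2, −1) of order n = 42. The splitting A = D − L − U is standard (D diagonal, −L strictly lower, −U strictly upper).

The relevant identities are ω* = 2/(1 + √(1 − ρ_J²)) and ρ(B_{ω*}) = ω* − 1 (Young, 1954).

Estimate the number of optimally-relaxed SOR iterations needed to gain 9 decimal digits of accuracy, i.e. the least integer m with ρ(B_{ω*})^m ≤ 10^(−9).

[ρ_J] n=42: ρ(B_J) = cos(π/(n+1)) = cos(π/43) = 0.9973323.
√(1 − cos²(π/43)) = sin(π/43) ≈ 0.0729953.
ω* = 2/(1 + 0.0729953) = 2/1.0729953 = 1.8639411.
At ω = 1.8639411 every |λ(B_ω)| = ω−1, so ρ_SOR = 0.8639411.
m ≥ 9·ln10 / (−ln 0.8639411) = 141.697; smallest integer m = 142.

m = 142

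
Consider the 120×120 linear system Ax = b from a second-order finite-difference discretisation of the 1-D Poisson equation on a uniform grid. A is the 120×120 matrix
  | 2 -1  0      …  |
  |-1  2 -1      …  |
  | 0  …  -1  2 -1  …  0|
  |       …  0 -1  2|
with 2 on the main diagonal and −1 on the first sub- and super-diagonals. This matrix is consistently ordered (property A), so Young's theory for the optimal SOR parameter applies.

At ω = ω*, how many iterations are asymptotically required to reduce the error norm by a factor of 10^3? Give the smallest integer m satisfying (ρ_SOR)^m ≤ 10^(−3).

m = 134

½·tridiag(1,0,1) at n=120: λ_k = cos(kπ/121); max |λ| at k=1 ⇒ ρ_J = cos(π/121) ≈ 0.9996630.
√(1 − cos²(π/121)) = sin(π/121) ≈ 0.0259607.
So ω* = 2/1.0259607 = 1.9493924 (Young).
At ω = 1.9493924 every |λ(B_ω)| = ω−1, so ρ_SOR = 0.9493924.
Need (0.9493924)^m ≤ 10^(−3): m ≥ 3·ln10/|ln 0.9493924| = 6.90776/0.0519331 = 133.013 ⇒ m = 134.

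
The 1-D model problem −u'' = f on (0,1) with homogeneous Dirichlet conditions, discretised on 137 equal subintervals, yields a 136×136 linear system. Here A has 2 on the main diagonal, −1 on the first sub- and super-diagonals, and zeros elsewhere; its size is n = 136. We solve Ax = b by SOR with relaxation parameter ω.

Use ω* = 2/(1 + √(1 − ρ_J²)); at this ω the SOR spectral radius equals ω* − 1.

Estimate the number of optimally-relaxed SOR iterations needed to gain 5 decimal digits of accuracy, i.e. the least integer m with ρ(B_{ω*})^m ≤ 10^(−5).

m = 252

spectrum of D⁻¹(L+U) = {cos(kπ/137) : 1≤k≤136}; ρ_J = cos(π/137) = 0.9997371.
√(1−ρ_J²) = |sin(π/137)| = 0.0229293
ω* = 2/(1+0.0229293) = 1.9551693
At ω = 1.9551693 every |λ(B_ω)| = ω−1, so ρ_SOR = 0.9551693.
Need (0.9551693)^m ≤ 10^(−5): m ≥ 5·ln10/|ln 0.9551693| = 11.5129/0.0458667 = 251.008 ⇒ m = 252.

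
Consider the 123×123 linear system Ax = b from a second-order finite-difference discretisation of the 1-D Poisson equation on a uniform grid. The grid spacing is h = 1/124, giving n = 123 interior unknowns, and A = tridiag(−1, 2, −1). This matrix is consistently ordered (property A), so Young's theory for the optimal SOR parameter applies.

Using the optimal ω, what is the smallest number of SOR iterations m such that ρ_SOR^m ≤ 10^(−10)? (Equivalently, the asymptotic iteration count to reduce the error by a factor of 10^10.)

m = 455

With n=123, ρ(Jacobi) = cos(π/124) = 0.9996791.
1 − cos²(π/124) = sin²(π/124) ⇒ √(1−ρ_J²) = sin(π/124) = 0.0253327.
ω* = 2/(1 + 0.0253327) = 2/1.0253327 = 1.9505864.
and ρ(B_{ω*}) = 1.9505864 − 1 = 0.9505864.
ρ_SOR^m ≤ 10^(−10) ⇔ m ≥ 10·ln10/(−ln 0.9505864) = 23.0259/0.0506762 = 454.373; m = ⌈454.373⌉ = 455.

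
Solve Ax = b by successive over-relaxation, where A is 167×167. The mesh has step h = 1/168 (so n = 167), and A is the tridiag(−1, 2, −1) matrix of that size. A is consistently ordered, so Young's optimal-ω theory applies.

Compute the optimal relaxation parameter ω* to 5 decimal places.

n=167: λ(B_J) = 1 − λ(A)/2 = cos(kπ/168); k=1 gives ρ_J = 0.99983.
root = sin(π/168) = 0.018699  (since 1−cos² = sin²).
Young: ω* = 2/(1+√(1−ρ_J²)) = 2/(1+0.018699) = 2/1.018699 = 1.96329.
ρ(B_{ω*}) = ω*−1 = 0.96329

ω* = 1.96329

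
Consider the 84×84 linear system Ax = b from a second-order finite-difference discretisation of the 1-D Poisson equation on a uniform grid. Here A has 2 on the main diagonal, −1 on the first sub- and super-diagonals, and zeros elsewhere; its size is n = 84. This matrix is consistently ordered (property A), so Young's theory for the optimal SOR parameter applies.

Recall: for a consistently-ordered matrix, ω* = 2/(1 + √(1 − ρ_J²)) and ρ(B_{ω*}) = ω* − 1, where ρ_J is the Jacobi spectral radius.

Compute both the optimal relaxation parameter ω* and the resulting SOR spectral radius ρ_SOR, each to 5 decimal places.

ω* = 1.92873, ρ_SOR = 0.92873

[ρ_J] n=84: ρ(B_J) = cos(π/(n+1)) = cos(π/85) = 0.99932.
1 − cos²(π/85) = sin²(π/85) ⇒ √(1−ρ_J²) = sin(π/85) = 0.036951.
ω* = 2/(1 + 0.036951) = 2/1.036951 = 1.92873.
Hence ρ(B_{ω*}) = 1.92873 − 1 = 0.92873.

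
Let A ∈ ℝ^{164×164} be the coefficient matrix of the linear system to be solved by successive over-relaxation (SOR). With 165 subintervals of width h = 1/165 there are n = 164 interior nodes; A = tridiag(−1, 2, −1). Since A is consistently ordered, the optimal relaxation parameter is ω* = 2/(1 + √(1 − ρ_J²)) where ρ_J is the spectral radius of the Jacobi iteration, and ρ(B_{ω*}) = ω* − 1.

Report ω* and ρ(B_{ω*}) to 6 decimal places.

ω* = 1.962634, ρ_SOR = 0.962634

spectrum of D⁻¹(L+U) = {cos(kπ/165) : 1≤k≤164}; ρ_J = cos(π/165) = 0.999819.
√(1 − cos²(π/165)) = sin(π/165) ≈ 0.0190388.
Young: ω* = 2/(1+√(1−ρ_J²)) = 2/(1+0.0190388) = 2/1.0190388 = 1.962634.
ρ_SOR = ω* − 1 = 1.962634 − 1 = 0.962634.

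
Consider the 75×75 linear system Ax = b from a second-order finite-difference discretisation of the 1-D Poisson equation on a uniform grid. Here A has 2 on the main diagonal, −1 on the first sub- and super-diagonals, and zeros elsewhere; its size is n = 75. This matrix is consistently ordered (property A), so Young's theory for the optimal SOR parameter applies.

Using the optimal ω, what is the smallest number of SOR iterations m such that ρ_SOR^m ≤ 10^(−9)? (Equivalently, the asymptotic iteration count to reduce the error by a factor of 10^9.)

n=75: λ(B_J) = 1 − λ(A)/2 = cos(kπ/76); k=1 gives ρ_J = 0.9991458.
√(1−ρ_J²) = |sin(π/76)| = 0.0413250
So ω* = 2/1.0413250 = 1.9206300 (Young).
and ρ(B_{ω*}) = 1.9206300 − 1 = 0.9206300.
Need (0.9206300)^m ≤ 10^(−9): m ≥ 9·ln10/|ln 0.9206300| = 20.7233/0.0826971 = 250.593 ⇒ m = 251.

m = 251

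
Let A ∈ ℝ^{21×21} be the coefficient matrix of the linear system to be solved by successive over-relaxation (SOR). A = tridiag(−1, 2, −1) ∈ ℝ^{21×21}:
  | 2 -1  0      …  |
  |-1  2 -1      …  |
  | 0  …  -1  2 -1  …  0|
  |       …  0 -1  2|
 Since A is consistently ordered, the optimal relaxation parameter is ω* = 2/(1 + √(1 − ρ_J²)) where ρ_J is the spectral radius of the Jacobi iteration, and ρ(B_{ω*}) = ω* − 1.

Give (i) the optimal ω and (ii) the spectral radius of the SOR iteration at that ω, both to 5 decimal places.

ω* = 1.75083, ρ_SOR = 0.75083

With n=21, ρ(Jacobi) = cos(π/22) = 0.98982.
√(1 − cos²(π/22)) = sin(π/22) ≈ 0.142315.
ω* = 2/(1+0.142315) = 1.75083
At ω = 1.75083 every |λ(B_ω)| = ω−1, so ρ_SOR = 0.75083.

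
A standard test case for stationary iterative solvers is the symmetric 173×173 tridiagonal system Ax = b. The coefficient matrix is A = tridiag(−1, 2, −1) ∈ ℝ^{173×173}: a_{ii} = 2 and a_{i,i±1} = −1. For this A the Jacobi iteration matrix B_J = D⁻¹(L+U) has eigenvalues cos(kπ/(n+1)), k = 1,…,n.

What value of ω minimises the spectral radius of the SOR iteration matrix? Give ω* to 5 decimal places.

½·tridiag(1,0,1) at n=173: λ_k = cos(kπ/174); max |λ| at k=1 ⇒ ρ_J = cos(π/174) ≈ 0.99984.
√(1−ρ_J²) = |sin(π/174)| = 0.018054
ω* = 2/(1+0.018054) = 1.96453
ρ_SOR = ω* − 1 = 1.96453 − 1 = 0.96453.

ω* = 1.96453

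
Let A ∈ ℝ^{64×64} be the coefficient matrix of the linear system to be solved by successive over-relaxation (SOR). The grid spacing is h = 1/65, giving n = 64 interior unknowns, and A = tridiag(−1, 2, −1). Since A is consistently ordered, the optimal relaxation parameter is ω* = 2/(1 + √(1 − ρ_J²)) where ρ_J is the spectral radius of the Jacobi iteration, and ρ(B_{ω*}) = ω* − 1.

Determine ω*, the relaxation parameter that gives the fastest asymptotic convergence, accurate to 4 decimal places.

ω* = 1.9078

B_J for the 64×64 system has eigenvalues cos(kπ/65); ρ_J = cos(π/65) = 0.9988.
√(1−ρ_J²) simplifies to sin(π/65) = 0.04831.
ω* = 2 / (1 + 0.04831) = 2 / 1.04831 ≈ 1.9078.
ρ_SOR = ω* − 1 ≈ 0.9078.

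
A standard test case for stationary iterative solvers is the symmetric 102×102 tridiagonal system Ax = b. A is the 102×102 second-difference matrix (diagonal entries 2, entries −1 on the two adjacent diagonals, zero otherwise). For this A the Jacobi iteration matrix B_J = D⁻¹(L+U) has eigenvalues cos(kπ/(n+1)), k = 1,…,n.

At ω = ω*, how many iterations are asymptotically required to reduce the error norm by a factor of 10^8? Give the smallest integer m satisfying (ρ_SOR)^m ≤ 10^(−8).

ρ_J = max_k |cos(kπ/103)| = cos(π/103) = 0.9995349
√(1−ρ_J²) = |sin(π/103)| = 0.0304962
ω* = 2/(1+0.0304962) = 1.9408126
ρ_SOR = ω* − 1 ≈ 0.9408126.
(0.9408126)^m ≤ 10^{−8}  ⇒  m·ln(0.9408126) ≤ −8·ln10  ⇒  m ≥ 301.923  ⇒  m = 302

m = 302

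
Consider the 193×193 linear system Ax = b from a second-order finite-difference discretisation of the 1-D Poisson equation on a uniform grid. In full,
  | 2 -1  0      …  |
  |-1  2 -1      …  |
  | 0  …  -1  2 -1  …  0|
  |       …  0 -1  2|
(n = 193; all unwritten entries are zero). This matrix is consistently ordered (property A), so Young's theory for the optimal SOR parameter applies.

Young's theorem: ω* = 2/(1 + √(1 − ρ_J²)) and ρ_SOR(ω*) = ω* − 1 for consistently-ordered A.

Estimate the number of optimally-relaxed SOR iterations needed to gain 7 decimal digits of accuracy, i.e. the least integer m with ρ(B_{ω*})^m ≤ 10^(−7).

spectrum of D⁻¹(L+U) = {cos(kπ/194) : 1≤k≤193}; ρ_J = cos(π/194) = 0.9998689.
√(1 − cos²(π/194)) = sin(π/194) ≈ 0.0161931.
So ω* = 2/1.0161931 = 1.9681299 (Young).
At ω = 1.9681299 every |λ(B_ω)| = ω−1, so ρ_SOR = 0.9681299.
m ≥ 7·ln10 / (−ln 0.9681299) = 497.641; smallest integer m = 498.

m = 498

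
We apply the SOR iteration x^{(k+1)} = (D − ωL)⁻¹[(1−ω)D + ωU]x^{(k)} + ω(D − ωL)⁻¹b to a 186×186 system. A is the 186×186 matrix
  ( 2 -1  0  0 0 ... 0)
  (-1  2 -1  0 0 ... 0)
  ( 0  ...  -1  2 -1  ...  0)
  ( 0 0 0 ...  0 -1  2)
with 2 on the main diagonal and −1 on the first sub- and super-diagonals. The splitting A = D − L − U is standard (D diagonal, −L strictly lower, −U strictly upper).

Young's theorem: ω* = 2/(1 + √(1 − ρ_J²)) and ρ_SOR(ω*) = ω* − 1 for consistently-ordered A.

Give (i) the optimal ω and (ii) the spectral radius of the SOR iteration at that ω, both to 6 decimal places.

ω* = 1.966957, ρ_SOR = 0.966957

B_J for the 186×186 system has eigenvalues cos(kπ/187); ρ_J = cos(π/187) = 0.999859.
√(1−ρ_J²) = |sin(π/187)| = 0.0167992
ω* = 2 / (1 + 0.0167992) = 2 / 1.0167992 ≈ 1.966957.
and ρ(B_{ω*}) = 1.966957 − 1 = 0.966957.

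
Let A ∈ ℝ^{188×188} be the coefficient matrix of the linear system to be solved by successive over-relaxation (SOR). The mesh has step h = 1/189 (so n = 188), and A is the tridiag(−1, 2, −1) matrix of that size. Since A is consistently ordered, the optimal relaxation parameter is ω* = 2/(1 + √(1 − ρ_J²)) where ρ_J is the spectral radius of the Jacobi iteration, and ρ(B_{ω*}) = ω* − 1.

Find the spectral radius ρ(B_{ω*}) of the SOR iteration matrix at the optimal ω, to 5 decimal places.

ρ_SOR = 0.96730

½·tridiag(1,0,1) at n=188: λ_k = cos(kπ/189); max |λ| at k=1 ⇒ ρ_J = cos(π/189) ≈ 0.99986.
√(1−ρ_J²) simplifies to sin(π/189) = 0.016621.
So ω* = 2/1.016621 = 1.96730 (Young).
ρ(B_{ω*}) = ω*−1 = 0.96730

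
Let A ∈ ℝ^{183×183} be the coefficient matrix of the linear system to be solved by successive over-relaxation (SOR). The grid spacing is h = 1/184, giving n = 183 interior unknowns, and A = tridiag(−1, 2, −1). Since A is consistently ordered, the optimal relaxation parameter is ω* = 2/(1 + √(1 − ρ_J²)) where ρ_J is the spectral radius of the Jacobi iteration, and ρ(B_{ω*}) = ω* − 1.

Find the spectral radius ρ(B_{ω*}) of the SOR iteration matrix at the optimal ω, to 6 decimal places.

ρ_SOR = 0.966427

B_J for the 183×183 system has eigenvalues cos(kπ/184); ρ_J = cos(π/184) = 0.999854.
1 − cos²(π/184) = sin²(π/184) ⇒ √(1−ρ_J²) = sin(π/184) = 0.0170730.
ω* = 2/(1+0.0170730) = 1.966427
ρ_SOR = ω* − 1 = 1.966427 − 1 = 0.966427.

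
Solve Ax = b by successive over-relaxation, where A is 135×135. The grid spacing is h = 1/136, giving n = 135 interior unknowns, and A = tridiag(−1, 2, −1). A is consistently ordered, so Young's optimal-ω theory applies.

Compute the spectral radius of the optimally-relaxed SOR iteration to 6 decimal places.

½·tridiag(1,0,1) at n=135: λ_k = cos(kπ/136); max |λ| at k=1 ⇒ ρ_J = cos(π/136) ≈ 0.999733.
√(1−ρ_J²) simplifies to sin(π/136) = 0.0230979.
[ω*] 2 ÷ (1 + 0.0230979) = 2 ÷ 1.0230979 = 1.954847.
and ρ(B_{ω*}) = 1.954847 − 1 = 0.954847.

ρ_SOR = 0.954847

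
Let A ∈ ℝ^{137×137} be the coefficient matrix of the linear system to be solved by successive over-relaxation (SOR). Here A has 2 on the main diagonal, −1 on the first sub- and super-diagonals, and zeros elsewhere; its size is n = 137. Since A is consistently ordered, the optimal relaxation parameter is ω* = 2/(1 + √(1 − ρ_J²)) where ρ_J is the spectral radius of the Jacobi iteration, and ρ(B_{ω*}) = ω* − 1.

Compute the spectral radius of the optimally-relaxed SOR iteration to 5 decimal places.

ρ_J = max_k |cos(kπ/138)| = cos(π/138) = 0.99974
√(1−ρ_J²) simplifies to sin(π/138) = 0.022763.
Young: ω* = 2/(1+√(1−ρ_J²)) = 2/(1+0.022763) = 2/1.022763 = 1.95549.
ρ(B_{ω*}) = ω*−1 = 0.95549

ρ_SOR = 0.95549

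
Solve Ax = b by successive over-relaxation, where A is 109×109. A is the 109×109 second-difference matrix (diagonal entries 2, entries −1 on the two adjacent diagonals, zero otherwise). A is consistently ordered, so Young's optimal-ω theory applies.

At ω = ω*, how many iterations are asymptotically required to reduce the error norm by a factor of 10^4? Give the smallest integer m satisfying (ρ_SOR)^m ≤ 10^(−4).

m = 162

ρ_J = max_k |cos(kπ/110)| = cos(π/110) = 0.9995922
√(1−ρ_J²) = |sin(π/110)| = 0.0285561
ω* = 2 / (1 + 0.0285561) = 2 / 1.0285561 ≈ 1.9444734.
Hence ρ(B_{ω*}) = 1.9444734 − 1 = 0.9444734.
(0.9444734)^m ≤ 10^{−4}  ⇒  m·ln(0.9444734) ≤ −4·ln10  ⇒  m ≥ 161.223  ⇒  m = 162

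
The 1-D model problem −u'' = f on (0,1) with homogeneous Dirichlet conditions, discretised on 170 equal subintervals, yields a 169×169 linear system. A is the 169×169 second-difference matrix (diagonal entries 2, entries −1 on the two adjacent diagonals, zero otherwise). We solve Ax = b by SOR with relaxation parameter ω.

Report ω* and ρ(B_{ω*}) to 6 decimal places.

ω* = 1.963713, ρ_SOR = 0.963713

ρ_J = max_k |cos(kπ/170)| = cos(π/170) = 0.999829
√(1−ρ_J²) = |sin(π/170)| = 0.0184789
ω* = 2 / (1 + 0.0184789) = 2 / 1.0184789 ≈ 1.963713.
At ω = 1.963713 every |λ(B_ω)| = ω−1, so ρ_SOR = 0.963713.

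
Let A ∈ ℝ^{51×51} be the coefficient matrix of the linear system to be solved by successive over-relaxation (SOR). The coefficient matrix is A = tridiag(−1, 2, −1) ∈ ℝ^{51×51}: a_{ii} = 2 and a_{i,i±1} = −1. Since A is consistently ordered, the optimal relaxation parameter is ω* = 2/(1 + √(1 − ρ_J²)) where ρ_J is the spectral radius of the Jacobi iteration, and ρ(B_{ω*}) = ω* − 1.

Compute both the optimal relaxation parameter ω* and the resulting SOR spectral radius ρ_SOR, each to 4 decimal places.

[ρ_J] n=51: ρ(B_J) = cos(π/(n+1)) = cos(π/52) = 0.9982.
√(1 − cos²(π/52)) = sin(π/52) ≈ 0.06038.
Then 2/(1+√(1−ρ_J²)) = 2/(1+0.06038); ω* = 2/1.06038 = 1.8861.
Hence ρ(B_{ω*}) = 1.8861 − 1 = 0.8861.

ω* = 1.8861, ρ_SOR = 0.8861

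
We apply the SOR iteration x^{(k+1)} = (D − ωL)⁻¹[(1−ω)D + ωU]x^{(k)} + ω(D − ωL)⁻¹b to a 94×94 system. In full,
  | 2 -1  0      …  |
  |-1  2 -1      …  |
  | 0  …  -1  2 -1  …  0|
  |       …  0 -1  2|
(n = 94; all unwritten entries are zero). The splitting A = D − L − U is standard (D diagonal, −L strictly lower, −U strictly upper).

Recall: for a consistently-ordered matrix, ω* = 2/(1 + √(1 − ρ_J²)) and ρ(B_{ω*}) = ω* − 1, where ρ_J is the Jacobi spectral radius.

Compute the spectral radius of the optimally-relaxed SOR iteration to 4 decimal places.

B_J for the 94×94 system has eigenvalues cos(kπ/95); ρ_J = cos(π/95) = 0.9995.
√(1−ρ_J²) simplifies to sin(π/95) = 0.03306.
Young: ω* = 2/(1+√(1−ρ_J²)) = 2/(1+0.03306) = 2/1.03306 = 1.9360.
and ρ(B_{ω*}) = 1.9360 − 1 = 0.9360.

ρ_SOR = 0.9360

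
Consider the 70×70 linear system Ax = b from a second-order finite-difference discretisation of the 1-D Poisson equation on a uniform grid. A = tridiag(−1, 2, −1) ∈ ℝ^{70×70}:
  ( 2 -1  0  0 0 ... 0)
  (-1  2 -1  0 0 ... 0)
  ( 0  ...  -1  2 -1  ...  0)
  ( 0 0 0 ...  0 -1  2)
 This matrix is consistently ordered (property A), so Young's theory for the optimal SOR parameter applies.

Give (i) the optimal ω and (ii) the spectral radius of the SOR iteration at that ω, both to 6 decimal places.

[ρ_J] n=70: ρ(B_J) = cos(π/(n+1)) = cos(π/71) = 0.999021.
root = sin(π/71) = 0.0442333  (since 1−cos² = sin²).
Then 2/(1+√(1−ρ_J²)) = 2/(1+0.0442333); ω* = 2/1.0442333 = 1.915281.
and ρ(B_{ω*}) = 1.915281 − 1 = 0.915281.

ω* = 1.915281, ρ_SOR = 0.915281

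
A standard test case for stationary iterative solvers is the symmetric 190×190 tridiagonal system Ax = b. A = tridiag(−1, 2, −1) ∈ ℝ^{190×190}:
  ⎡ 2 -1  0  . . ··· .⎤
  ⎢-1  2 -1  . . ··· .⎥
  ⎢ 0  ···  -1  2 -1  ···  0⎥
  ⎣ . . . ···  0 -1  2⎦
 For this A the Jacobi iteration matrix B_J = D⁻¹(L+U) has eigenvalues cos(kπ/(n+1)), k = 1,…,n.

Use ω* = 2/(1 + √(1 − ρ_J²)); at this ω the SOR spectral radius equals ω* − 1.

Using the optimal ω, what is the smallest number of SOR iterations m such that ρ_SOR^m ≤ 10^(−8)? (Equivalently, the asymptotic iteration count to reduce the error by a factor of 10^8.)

With n=190, ρ(Jacobi) = cos(π/191) = 0.9998647.
1 − cos²(π/191) = sin²(π/191) ⇒ √(1−ρ_J²) = sin(π/191) = 0.0164474.
[ω*] 2 ÷ (1 + 0.0164474) = 2 ÷ 1.0164474 = 1.9676375.
ρ_SOR = ω* − 1 ≈ 0.9676375.
(0.9676375)^m ≤ 10^{−8}  ⇒  m·ln(0.9676375) ≤ −8·ln10  ⇒  m ≥ 559.939  ⇒  m = 560

m = 560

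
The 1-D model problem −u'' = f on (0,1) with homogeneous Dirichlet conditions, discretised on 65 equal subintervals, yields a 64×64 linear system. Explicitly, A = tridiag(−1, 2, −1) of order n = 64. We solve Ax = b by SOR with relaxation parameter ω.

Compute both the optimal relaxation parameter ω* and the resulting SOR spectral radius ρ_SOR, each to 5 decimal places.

spectrum of D⁻¹(L+U) = {cos(kπ/65) : 1≤k≤64}; ρ_J = cos(π/65) = 0.99883.
√(1−ρ_J²) = |sin(π/65)| = 0.048313
ω* = 2/(1+0.048313) = 1.90783
ρ_SOR = ω* − 1 = 1.90783 − 1 = 0.90783.

ω* = 1.90783, ρ_SOR = 0.90783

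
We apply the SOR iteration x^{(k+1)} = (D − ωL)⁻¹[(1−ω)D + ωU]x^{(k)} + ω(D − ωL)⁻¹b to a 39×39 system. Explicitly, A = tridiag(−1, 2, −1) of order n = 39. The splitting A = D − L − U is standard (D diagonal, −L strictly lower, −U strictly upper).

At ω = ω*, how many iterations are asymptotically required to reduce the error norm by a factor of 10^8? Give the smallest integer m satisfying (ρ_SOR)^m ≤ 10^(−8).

m = 118

With n=39, ρ(Jacobi) = cos(π/40) = 0.9969173.
root = sin(π/40) = 0.0784591  (since 1−cos² = sin²).
ω* = 2 / (1 + 0.0784591) = 2 / 1.0784591 ≈ 1.8544978.
At ω = 1.8544978 every |λ(B_ω)| = ω−1, so ρ_SOR = 0.8544978.
Need (0.8544978)^m ≤ 10^(−8): m ≥ 8·ln10/|ln 0.8544978| = 18.4207/0.157241 = 117.149 ⇒ m = 118.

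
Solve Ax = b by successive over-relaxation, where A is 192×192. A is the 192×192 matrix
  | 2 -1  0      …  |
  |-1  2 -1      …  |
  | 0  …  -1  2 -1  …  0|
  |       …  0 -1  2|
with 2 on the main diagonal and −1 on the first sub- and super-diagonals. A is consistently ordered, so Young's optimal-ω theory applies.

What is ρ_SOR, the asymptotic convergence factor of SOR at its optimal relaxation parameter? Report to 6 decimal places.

ρ_SOR = 0.967967

spectrum of D⁻¹(L+U) = {cos(kπ/193) : 1≤k≤192}; ρ_J = cos(π/193) = 0.999868.
√(1−ρ_J²) = |sin(π/193)| = 0.0162770
ω* = 2/(1+0.0162770) = 1.967967
and ρ(B_{ω*}) = 1.967967 − 1 = 0.967967.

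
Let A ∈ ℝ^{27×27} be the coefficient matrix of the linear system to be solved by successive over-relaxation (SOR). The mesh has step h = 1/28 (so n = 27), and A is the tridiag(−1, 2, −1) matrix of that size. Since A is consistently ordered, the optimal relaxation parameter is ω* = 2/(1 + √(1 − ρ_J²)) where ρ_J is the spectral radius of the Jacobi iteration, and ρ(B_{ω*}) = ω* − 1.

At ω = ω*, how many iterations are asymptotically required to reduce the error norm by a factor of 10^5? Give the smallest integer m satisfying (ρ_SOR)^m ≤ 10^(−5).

m = 52

[ρ_J] n=27: ρ(B_J) = cos(π/(n+1)) = cos(π/28) = 0.9937122.
√(1 − cos²(π/28)) = sin(π/28) ≈ 0.1119645.
ω* = 2/(1 + 0.1119645) = 2/1.1119645 = 1.7986186.
[ρ_SOR] ω* − 1 = 0.7986186.
m ≥ 5·ln10 / (−ln 0.7986186) = 51.198; smallest integer m = 52.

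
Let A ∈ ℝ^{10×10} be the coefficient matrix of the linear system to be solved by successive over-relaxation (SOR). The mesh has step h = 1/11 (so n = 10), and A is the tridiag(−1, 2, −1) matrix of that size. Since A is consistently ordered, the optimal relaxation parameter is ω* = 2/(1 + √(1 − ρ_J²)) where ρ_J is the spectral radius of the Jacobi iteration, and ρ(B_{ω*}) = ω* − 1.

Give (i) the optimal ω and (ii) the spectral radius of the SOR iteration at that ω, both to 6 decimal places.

B_J for the 10×10 system has eigenvalues cos(kπ/11); ρ_J = cos(π/11) = 0.959493.
root = sin(π/11) = 0.2817326  (since 1−cos² = sin²).
ω* = 2/(1 + 0.2817326) = 2/1.2817326 = 1.560388.
[ρ_SOR] ω* − 1 = 0.560388.

ω* = 1.560388, ρ_SOR = 0.560388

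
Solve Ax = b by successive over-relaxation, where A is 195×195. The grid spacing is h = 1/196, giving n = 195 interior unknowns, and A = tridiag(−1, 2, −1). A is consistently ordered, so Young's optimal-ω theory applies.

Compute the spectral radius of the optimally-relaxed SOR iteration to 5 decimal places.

ρ_J = max_k |cos(kπ/196)| = cos(π/196) = 0.99987
√(1−ρ_J²) simplifies to sin(π/196) = 0.016028.
ω* = 2/(1+0.016028) = 1.96845
and ρ(B_{ω*}) = 1.96845 − 1 = 0.96845.

ρ_SOR = 0.96845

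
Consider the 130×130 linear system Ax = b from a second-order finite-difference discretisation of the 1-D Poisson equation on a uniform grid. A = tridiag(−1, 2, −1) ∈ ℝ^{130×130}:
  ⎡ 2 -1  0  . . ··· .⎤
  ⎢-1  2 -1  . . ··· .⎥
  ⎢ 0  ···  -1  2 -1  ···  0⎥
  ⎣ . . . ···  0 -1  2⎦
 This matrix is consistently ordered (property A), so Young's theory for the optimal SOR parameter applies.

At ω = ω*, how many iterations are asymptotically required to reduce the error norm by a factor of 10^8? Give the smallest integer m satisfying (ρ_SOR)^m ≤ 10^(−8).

½·tridiag(1,0,1) at n=130: λ_k = cos(kπ/131); max |λ| at k=1 ⇒ ρ_J = cos(π/131) ≈ 0.9997125.
√(1−ρ_J²) simplifies to sin(π/131) = 0.0239793.
Young: ω* = 2/(1+√(1−ρ_J²)) = 2/(1+0.0239793) = 2/1.0239793 = 1.9531645.
and ρ(B_{ω*}) = 1.9531645 − 1 = 0.9531645.
(0.9531645)^m ≤ 10^{−8}  ⇒  m·ln(0.9531645) ≤ −8·ln10  ⇒  m ≥ 384.022  ⇒  m = 385

m = 385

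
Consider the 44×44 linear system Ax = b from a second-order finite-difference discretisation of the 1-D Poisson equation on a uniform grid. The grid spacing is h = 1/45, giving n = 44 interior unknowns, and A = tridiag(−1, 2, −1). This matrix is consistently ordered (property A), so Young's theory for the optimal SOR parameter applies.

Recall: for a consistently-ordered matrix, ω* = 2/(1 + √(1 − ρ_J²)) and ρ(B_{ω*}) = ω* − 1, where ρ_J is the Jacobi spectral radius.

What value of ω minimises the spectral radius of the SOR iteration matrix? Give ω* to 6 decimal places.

n=44: λ(B_J) = 1 − λ(A)/2 = cos(kπ/45); k=1 gives ρ_J = 0.997564.
1 − cos²(π/45) = sin²(π/45) ⇒ √(1−ρ_J²) = sin(π/45) = 0.0697565.
[ω*] 2 ÷ (1 + 0.0697565) = 2 ÷ 1.0697565 = 1.869584.
ρ(B_{ω*}) = ω*−1 = 0.869584

ω* = 1.869584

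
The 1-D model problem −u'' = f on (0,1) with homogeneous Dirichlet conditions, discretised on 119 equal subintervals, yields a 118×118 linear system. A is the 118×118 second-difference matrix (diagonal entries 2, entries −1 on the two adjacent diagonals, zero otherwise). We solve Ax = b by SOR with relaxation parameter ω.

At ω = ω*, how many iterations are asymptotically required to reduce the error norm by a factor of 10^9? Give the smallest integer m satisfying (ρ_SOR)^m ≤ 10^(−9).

[ρ_J] n=118: ρ(B_J) = cos(π/(n+1)) = cos(π/119) = 0.9996515.
1 − cos²(π/119) = sin²(π/119) ⇒ √(1−ρ_J²) = sin(π/119) = 0.0263969.
ω* = 2/(1 + 0.0263969) = 2/1.0263969 = 1.9485640.
and ρ(B_{ω*}) = 1.9485640 − 1 = 0.9485640.
m ≥ 9·ln10 / (−ln 0.9485640) = 392.442; smallest integer m = 393.

m = 393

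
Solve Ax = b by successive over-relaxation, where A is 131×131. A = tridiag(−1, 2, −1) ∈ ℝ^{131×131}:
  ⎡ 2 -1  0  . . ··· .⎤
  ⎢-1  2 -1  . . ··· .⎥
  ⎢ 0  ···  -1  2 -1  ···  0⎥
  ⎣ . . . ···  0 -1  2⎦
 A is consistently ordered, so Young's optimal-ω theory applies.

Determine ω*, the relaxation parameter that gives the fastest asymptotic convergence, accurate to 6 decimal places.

ω* = 1.953511

ρ_J = max_k |cos(kπ/132)| = cos(π/132) = 0.999717
√(1 − cos²(π/132)) = sin(π/132) ≈ 0.0237977.
Young: ω* = 2/(1+√(1−ρ_J²)) = 2/(1+0.0237977) = 2/1.0237977 = 1.953511.
ρ_SOR = ω* − 1 ≈ 0.953511.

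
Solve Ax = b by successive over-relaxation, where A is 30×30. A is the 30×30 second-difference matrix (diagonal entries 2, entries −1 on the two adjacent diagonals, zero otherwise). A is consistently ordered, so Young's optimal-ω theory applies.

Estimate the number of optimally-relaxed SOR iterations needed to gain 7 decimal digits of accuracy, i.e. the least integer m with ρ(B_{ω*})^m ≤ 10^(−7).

B_J for the 30×30 system has eigenvalues cos(kπ/31); ρ_J = cos(π/31) = 0.9948693.
√(1−ρ_J²) simplifies to sin(π/31) = 0.1011683.
So ω* = 2/1.1011683 = 1.8162528 (Young).
At ω = 1.8162528 every |λ(B_ω)| = ω−1, so ρ_SOR = 0.8162528.
(0.8162528)^m ≤ 10^{−7}  ⇒  m·ln(0.8162528) ≤ −7·ln10  ⇒  m ≥ 79.387  ⇒  m = 80

m = 80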